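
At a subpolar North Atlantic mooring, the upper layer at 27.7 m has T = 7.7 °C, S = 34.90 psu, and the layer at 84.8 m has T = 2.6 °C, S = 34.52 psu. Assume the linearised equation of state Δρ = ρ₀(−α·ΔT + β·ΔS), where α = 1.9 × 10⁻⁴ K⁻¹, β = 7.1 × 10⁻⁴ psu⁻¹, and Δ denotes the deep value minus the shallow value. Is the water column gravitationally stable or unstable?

ΔT = 2.6 − 7.7 = -5.1 K and ΔS = 34.52 − 34.90 = -0.38 psu (deep − shallow).
−αΔT = 9.69 × 10⁻⁴; βΔS = -2.698 × 10⁻⁴; sum Δρ/ρ₀ = 6.992 × 10⁻⁴.
Δρ/ρ₀ > 0, so Δρ > 0: deeper water is denser → statically stable.

stable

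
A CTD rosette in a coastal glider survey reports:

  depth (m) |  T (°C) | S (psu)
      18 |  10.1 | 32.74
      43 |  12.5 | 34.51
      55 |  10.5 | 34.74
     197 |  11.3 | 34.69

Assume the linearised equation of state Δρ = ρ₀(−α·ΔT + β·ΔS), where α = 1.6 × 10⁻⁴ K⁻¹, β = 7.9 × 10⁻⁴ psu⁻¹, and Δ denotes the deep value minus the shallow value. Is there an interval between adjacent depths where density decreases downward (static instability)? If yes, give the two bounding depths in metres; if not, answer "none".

Evaluate Δρ/ρ₀ = −αΔT + βΔS across each adjacent pair:
  18–43 m: −αΔT+βΔS = −(1.6 × 10⁻⁴)(+2.4)+(7.9 × 10⁻⁴)(+1.77) = 1.0 × 10⁻³ → stable
  43–55 m: −αΔT+βΔS = −(1.6 × 10⁻⁴)(-2.0)+(7.9 × 10⁻⁴)(+0.23) = 5.0 × 10⁻⁴ → stable
  55–197 m: −αΔT+βΔS = −(1.6 × 10⁻⁴)(+0.8)+(7.9 × 10⁻⁴)(-0.05) = -1.7 × 10⁻⁴ → UNSTABLE
The 55–197 m interval has Δρ < 0: lighter water underlies denser water.

55–197 m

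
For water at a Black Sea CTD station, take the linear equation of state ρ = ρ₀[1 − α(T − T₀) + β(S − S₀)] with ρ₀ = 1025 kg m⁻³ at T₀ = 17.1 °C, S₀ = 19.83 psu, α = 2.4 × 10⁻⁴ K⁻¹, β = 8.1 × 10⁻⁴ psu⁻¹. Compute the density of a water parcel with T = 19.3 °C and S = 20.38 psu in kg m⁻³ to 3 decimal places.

1024.915 kg m⁻³

T − T₀ = +2.2 K, S − S₀ = +0.55 psu.
Bracket = 1 − α·(+2.2) + β·(+0.55) = 1 + (-8.25 × 10⁻⁵) = 0.9999175.
ρ = 1025 × 0.9999175 = 1024.915 kg m⁻³.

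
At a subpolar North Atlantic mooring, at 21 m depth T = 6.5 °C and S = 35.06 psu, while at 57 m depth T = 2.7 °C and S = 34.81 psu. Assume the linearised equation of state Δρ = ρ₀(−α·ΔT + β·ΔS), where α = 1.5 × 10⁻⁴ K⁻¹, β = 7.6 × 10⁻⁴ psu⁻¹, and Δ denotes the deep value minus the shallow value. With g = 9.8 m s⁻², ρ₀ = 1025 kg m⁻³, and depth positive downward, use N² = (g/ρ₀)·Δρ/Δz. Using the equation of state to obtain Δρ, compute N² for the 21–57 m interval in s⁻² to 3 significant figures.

ΔT = -3.8 K, ΔS = -0.25 psu (deep − shallow).
Δρ/ρ₀ = −αΔT + βΔS = 5.70 × 10⁻⁴ − 1.90 × 10⁻⁴ = 3.80 × 10⁻⁴, so Δρ ≈ 0.3895 kg m⁻³.
N² = (g/ρ₀)·Δρ/Δz = g·(Δρ/ρ₀)/Δz = 9.8 × 3.80 × 10⁻⁴ / 36 = 1.0344 × 10⁻⁴ s⁻² ≈ 1.03 × 10⁻⁴ s⁻².

1.03 × 10⁻⁴ s⁻²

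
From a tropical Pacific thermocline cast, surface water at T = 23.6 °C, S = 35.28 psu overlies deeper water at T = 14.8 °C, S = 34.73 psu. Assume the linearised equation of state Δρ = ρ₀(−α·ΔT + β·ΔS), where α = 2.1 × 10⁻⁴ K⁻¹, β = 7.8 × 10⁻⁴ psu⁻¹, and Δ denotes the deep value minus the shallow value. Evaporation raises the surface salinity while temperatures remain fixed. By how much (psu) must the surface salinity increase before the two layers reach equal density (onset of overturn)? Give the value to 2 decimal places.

1.82 psu

Neutral buoyancy requires −α(T_deep − T_surf) + β(S_deep − S_surf′) = 0.
S_surf′ = S_deep − (α/β)·ΔT = 34.73 − (2.1 × 10⁻⁴/7.8 × 10⁻⁴)·(-8.8) = 37.0992 psu.
Increase required: 37.0992 − 35.28 = 1.8192 psu.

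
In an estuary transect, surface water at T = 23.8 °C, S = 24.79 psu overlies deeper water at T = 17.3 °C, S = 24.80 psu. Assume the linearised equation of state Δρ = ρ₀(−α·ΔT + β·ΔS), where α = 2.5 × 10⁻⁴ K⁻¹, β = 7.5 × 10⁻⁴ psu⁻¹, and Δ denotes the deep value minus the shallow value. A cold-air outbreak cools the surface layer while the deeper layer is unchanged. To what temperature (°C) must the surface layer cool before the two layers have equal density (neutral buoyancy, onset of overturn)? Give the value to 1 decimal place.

Neutral buoyancy requires Δρ = 0, i.e. −α(T_deep − T_surf′) + β(S_deep − S_surf) = 0.
T_surf′ = T_deep − (β/α)·ΔS = 17.3 − (7.5 × 10⁻⁴/2.5 × 10⁻⁴)·(+0.01) = 17.270 °C.
Cooling required: 23.8 − (17.270) = 6.530 °C.

17.3 °C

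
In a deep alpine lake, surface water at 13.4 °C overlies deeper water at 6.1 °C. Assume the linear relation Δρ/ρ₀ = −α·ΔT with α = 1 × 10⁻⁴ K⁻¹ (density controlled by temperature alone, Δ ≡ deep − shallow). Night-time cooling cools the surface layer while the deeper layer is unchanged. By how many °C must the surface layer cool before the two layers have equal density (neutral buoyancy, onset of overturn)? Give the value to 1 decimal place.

With temperature the only control, equal density requires T_surf′ = T_deep.
T_surf′ = 6.1 °C.
Cooling required: 13.4 − 6.1 = 7.3 °C.

7.3 °C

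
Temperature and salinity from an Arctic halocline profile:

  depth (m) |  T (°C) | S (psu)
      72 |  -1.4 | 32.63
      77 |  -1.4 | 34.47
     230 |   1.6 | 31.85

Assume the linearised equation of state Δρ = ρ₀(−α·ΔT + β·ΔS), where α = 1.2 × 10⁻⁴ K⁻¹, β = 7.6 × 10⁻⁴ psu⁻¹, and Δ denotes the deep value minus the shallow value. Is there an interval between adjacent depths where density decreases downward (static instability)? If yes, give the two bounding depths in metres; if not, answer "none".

Evaluate Δρ/ρ₀ = −αΔT + βΔS across each adjacent pair:
  72–77 m: −αΔT+βΔS = −(1.2 × 10⁻⁴)(+0.0)+(7.6 × 10⁻⁴)(+1.84) = 1.4 × 10⁻³ → stable
  77–230 m: −αΔT+βΔS = −(1.2 × 10⁻⁴)(+3.0)+(7.6 × 10⁻⁴)(-2.62) = -2.4 × 10⁻³ → UNSTABLE
The 77–230 m interval has Δρ < 0: lighter water underlies denser water.

77–230 m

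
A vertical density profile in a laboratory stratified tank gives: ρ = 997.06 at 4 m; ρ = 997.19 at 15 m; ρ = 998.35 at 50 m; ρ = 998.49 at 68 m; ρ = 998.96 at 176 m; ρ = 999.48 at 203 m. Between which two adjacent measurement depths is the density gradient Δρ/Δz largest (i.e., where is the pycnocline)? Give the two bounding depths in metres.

15–50 m

Compute the density gradient over each adjacent pair:
  4–15 m: Δρ/Δz = 0.13/11 = 0.012 kg m⁻⁴
  15–50 m: Δρ/Δz = 1.16/35 = 0.033 kg m⁻⁴
  50–68 m: Δρ/Δz = 0.14/18 = 7.8 × 10⁻³ kg m⁻⁴
  68–176 m: Δρ/Δz = 0.47/108 = 4.4 × 10⁻³ kg m⁻⁴
  176–203 m: Δρ/Δz = 0.52/27 = 0.019 kg m⁻⁴
The largest gradient is in the 15–50 m interval — the pycnocline.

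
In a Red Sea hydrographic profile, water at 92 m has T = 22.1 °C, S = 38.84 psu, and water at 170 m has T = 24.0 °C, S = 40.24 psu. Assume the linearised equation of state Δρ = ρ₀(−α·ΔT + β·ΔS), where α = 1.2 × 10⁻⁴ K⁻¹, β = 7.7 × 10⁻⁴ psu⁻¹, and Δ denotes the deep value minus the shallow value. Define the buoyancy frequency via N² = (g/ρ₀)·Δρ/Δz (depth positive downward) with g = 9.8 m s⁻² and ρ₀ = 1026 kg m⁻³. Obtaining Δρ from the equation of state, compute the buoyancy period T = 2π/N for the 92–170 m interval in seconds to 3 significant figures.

608 s

ΔT = +1.9 K, ΔS = +1.40 psu (deep − shallow).
Δρ/ρ₀ = −αΔT + βΔS = -2.28 × 10⁻⁴ + 1.078 × 10⁻³ = 8.50 × 10⁻⁴, so Δρ ≈ 0.8721 kg m⁻³.
N² = (g/ρ₀)·Δρ/Δz = g·(Δρ/ρ₀)/Δz = 9.8 × 8.50 × 10⁻⁴ / 78 = 1.0679 × 10⁻⁴ s⁻².
N = √(1.0679 × 10⁻⁴) = 0.010334 rad s⁻¹ → T = 2π/N = 608.01 s ≈ 608 s.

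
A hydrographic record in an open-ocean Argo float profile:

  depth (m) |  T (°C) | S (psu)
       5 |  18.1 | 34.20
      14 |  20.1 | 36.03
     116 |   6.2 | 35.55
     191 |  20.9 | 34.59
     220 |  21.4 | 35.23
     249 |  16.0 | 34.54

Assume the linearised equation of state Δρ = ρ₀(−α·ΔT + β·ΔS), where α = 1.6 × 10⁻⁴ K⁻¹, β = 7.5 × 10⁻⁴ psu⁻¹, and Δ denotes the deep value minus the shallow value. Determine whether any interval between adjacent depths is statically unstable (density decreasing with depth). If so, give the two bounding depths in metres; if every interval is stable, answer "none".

116–191 m

Evaluate Δρ/ρ₀ = −αΔT + βΔS across each adjacent pair:
  5–14 m: −αΔT+βΔS = −(1.6 × 10⁻⁴)(+2.0)+(7.5 × 10⁻⁴)(+1.83) = 1.1 × 10⁻³ → stable
  14–116 m: −αΔT+βΔS = −(1.6 × 10⁻⁴)(-13.9)+(7.5 × 10⁻⁴)(-0.48) = 1.9 × 10⁻³ → stable
  116–191 m: −αΔT+βΔS = −(1.6 × 10⁻⁴)(+14.7)+(7.5 × 10⁻⁴)(-0.96) = -3.1 × 10⁻³ → UNSTABLE
  191–220 m: −αΔT+βΔS = −(1.6 × 10⁻⁴)(+0.5)+(7.5 × 10⁻⁴)(+0.64) = 4.0 × 10⁻⁴ → stable
  220–249 m: −αΔT+βΔS = −(1.6 × 10⁻⁴)(-5.4)+(7.5 × 10⁻⁴)(-0.69) = 3.5 × 10⁻⁴ → stable
The 116–191 m interval has Δρ < 0: lighter water underlies denser water.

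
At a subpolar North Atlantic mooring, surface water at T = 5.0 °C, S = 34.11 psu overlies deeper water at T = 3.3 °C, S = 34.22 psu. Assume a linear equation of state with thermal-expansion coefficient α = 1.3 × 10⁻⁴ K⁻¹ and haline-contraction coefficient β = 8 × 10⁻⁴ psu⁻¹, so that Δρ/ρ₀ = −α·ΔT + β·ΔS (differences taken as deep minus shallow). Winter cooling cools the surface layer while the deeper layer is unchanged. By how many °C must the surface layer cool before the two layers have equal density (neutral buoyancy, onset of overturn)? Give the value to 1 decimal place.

Neutral buoyancy requires Δρ = 0, i.e. −α(T_deep − T_surf′) + β(S_deep − S_surf) = 0.
T_surf′ = T_deep − (β/α)·ΔS = 3.3 − (8 × 10⁻⁴/1.3 × 10⁻⁴)·(+0.11) = 2.623 °C.
Cooling required: 5.0 − (2.623) = 2.377 °C.

2.4 °C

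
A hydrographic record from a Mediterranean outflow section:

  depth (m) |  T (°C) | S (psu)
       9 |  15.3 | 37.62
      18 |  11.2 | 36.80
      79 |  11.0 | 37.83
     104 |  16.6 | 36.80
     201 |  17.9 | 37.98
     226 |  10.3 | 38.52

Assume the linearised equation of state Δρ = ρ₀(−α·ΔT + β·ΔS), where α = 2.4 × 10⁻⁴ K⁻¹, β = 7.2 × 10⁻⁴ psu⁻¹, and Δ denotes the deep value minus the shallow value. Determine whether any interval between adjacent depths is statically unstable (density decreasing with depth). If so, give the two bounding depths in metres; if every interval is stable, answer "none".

79–104 m

Evaluate Δρ/ρ₀ = −αΔT + βΔS across each adjacent pair:
  9–18 m: −αΔT+βΔS = −(2.4 × 10⁻⁴)(-4.1)+(7.2 × 10⁻⁴)(-0.82) = 3.9 × 10⁻⁴ → stable
  18–79 m: −αΔT+βΔS = −(2.4 × 10⁻⁴)(-0.2)+(7.2 × 10⁻⁴)(+1.03) = 7.9 × 10⁻⁴ → stable
  79–104 m: −αΔT+βΔS = −(2.4 × 10⁻⁴)(+5.6)+(7.2 × 10⁻⁴)(-1.03) = -2.1 × 10⁻³ → UNSTABLE
  104–201 m: −αΔT+βΔS = −(2.4 × 10⁻⁴)(+1.3)+(7.2 × 10⁻⁴)(+1.18) = 5.4 × 10⁻⁴ → stable
  201–226 m: −αΔT+βΔS = −(2.4 × 10⁻⁴)(-7.6)+(7.2 × 10⁻⁴)(+0.54) = 2.2 × 10⁻³ → stable
The 79–104 m interval has Δρ < 0: lighter water underlies denser water.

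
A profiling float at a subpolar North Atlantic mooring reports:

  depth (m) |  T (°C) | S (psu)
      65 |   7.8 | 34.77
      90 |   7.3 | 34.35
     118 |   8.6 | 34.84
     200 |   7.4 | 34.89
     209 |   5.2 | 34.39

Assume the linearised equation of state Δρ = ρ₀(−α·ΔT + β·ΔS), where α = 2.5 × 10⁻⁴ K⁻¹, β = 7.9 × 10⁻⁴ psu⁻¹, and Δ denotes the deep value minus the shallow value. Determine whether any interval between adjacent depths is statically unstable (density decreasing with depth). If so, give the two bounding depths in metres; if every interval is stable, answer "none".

65–90 m

Evaluate Δρ/ρ₀ = −αΔT + βΔS across each adjacent pair:
  65–90 m: −αΔT+βΔS = −(2.5 × 10⁻⁴)(-0.5)+(7.9 × 10⁻⁴)(-0.42) = -2.1 × 10⁻⁴ → UNSTABLE
  90–118 m: −αΔT+βΔS = −(2.5 × 10⁻⁴)(+1.3)+(7.9 × 10⁻⁴)(+0.49) = 6.2 × 10⁻⁵ → stable
  118–200 m: −αΔT+βΔS = −(2.5 × 10⁻⁴)(-1.2)+(7.9 × 10⁻⁴)(+0.05) = 3.4 × 10⁻⁴ → stable
  200–209 m: −αΔT+βΔS = −(2.5 × 10⁻⁴)(-2.2)+(7.9 × 10⁻⁴)(-0.50) = 1.6 × 10⁻⁴ → stable
The 65–90 m interval has Δρ < 0: lighter water underlies denser water.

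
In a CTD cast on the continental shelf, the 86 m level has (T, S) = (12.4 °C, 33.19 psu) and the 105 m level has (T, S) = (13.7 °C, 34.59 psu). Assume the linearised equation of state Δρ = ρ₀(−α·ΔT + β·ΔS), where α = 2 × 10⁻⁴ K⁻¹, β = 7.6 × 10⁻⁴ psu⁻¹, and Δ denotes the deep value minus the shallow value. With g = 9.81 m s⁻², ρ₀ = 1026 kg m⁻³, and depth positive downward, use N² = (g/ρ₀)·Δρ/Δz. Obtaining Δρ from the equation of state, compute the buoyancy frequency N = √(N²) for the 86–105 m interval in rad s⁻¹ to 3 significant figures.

0.0204 rad s⁻¹

ΔT = +1.3 K, ΔS = +1.40 psu (deep − shallow).
Δρ/ρ₀ = −αΔT + βΔS = -2.60 × 10⁻⁴ + 1.064 × 10⁻³ = 8.04 × 10⁻⁴, so Δρ ≈ 0.8249 kg m⁻³.
N² = (g/ρ₀)·Δρ/Δz = g·(Δρ/ρ₀)/Δz = 9.81 × 8.04 × 10⁻⁴ / 19 = 4.1512 × 10⁻⁴ s⁻².
N = √(4.1512 × 10⁻⁴) = 0.020374 rad s⁻¹ ≈ 0.0204 rad s⁻¹.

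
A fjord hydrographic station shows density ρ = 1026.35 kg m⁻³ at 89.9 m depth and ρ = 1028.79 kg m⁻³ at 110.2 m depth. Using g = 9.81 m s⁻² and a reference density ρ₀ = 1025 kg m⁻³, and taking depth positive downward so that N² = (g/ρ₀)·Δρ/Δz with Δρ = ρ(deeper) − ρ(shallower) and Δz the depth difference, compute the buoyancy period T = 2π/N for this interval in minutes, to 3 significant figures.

Δρ = 1028.79 − 1026.35 = 2.44 kg m⁻³ over Δz = 110.2 − 89.9 = 20.3 m.
N² = (9.81/1025) × (2.44/20.3) = 1.1504 × 10⁻³ s⁻².
N = √(1.1504 × 10⁻³) = 0.033918 rad s⁻¹, so T = 2π/N = 185.25 s = 3.0875 min ≈ 3.09 min.

3.09 min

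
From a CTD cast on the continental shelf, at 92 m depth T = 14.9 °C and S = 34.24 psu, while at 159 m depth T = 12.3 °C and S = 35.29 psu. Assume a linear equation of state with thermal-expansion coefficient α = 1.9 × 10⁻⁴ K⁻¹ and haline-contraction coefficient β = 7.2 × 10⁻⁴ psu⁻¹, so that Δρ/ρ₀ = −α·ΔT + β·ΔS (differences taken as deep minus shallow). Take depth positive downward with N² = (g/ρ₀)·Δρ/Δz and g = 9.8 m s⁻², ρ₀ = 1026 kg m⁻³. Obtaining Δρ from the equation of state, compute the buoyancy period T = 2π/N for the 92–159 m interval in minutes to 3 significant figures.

ΔT = -2.6 K, ΔS = +1.05 psu (deep − shallow).
Δρ/ρ₀ = −αΔT + βΔS = 4.94 × 10⁻⁴ + 7.56 × 10⁻⁴ = 1.25 × 10⁻³, so Δρ ≈ 1.283 kg m⁻³.
N² = (g/ρ₀)·Δρ/Δz = g·(Δρ/ρ₀)/Δz = 9.8 × 1.25 × 10⁻³ / 67 = 1.8284 × 10⁻⁴ s⁻².
N = √(1.8284 × 10⁻⁴) = 0.013522 rad s⁻¹ → T = 2π/N = 464.66 s = 7.7443 min ≈ 7.74 min.

7.74 min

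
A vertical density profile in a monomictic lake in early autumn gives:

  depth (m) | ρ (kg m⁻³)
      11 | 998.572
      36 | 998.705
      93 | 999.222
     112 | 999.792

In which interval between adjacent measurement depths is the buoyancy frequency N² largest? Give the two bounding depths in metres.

Compute the density gradient over each adjacent pair:
  11–36 m: Δρ/Δz = 0.133/25 = 5.3 × 10⁻³ kg m⁻⁴
  36–93 m: Δρ/Δz = 0.517/57 = 9.1 × 10⁻³ kg m⁻⁴
  93–112 m: Δρ/Δz = 0.570/19 = 0.030 kg m⁻⁴
The largest gradient is in the 93–112 m interval — the pycnocline.

93–112 m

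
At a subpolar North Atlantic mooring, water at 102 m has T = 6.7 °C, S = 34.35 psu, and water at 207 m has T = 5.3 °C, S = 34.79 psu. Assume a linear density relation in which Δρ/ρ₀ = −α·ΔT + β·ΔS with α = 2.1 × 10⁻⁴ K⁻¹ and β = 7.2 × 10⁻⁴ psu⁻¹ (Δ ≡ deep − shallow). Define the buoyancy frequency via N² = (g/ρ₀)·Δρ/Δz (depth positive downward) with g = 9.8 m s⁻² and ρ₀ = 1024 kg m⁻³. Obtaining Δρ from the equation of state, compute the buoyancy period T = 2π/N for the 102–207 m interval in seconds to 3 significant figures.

ΔT = -1.4 K, ΔS = +0.44 psu (deep − shallow).
Δρ/ρ₀ = −αΔT + βΔS = 2.94 × 10⁻⁴ + 3.168 × 10⁻⁴ = 6.108 × 10⁻⁴, so Δρ ≈ 0.6255 kg m⁻³.
N² = (g/ρ₀)·Δρ/Δz = g·(Δρ/ρ₀)/Δz = 9.8 × 6.108 × 10⁻⁴ / 105 = 5.7008 × 10⁻⁵ s⁻².
N = √(5.7008 × 10⁻⁵) = 7.5504 × 10⁻³ rad s⁻¹ → T = 2π/N = 832.17 s ≈ 832 s.

832 s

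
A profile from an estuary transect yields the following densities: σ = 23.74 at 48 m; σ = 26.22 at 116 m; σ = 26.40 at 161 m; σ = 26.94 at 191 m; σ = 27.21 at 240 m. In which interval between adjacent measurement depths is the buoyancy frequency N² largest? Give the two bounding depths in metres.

48–116 m

Compute the density gradient over each adjacent pair:
  48–116 m: Δρ/Δz = 2.48/68 = 0.036 kg m⁻⁴
  116–161 m: Δρ/Δz = 0.18/45 = 4.0 × 10⁻³ kg m⁻⁴
  161–191 m: Δρ/Δz = 0.54/30 = 0.018 kg m⁻⁴
  191–240 m: Δρ/Δz = 0.27/49 = 5.5 × 10⁻³ kg m⁻⁴
The largest gradient is in the 48–116 m interval — the pycnocline.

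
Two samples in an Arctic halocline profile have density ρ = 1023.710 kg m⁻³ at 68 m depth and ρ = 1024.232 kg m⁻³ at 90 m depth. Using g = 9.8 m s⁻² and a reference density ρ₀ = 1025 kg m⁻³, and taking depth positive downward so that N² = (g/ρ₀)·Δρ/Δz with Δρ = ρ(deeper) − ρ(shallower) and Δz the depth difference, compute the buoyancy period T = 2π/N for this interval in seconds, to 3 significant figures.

417 s

Δρ = 1024.232 − 1023.710 = 0.522 kg m⁻³ over Δz = 90 − 68 = 22 m.
N² = (9.8/1025) × (0.522/22) = 2.2686 × 10⁻⁴ s⁻².
N = √(2.2686 × 10⁻⁴) = 0.015062 rad s⁻¹, so T = 2π/N = 417.15 s ≈ 417 s.
Since Δρ > 0 the layer is stably stratified.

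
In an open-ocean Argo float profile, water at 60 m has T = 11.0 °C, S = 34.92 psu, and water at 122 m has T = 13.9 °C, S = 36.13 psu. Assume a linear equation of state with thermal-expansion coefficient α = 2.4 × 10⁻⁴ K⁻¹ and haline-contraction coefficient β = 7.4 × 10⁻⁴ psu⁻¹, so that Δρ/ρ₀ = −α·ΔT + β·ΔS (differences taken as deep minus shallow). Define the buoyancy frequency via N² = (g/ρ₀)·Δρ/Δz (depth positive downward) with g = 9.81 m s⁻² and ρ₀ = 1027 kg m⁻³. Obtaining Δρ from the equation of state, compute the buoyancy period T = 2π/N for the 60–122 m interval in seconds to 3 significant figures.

ΔT = +2.9 K, ΔS = +1.21 psu (deep − shallow).
Δρ/ρ₀ = −αΔT + βΔS = -6.96 × 10⁻⁴ + 8.954 × 10⁻⁴ = 1.994 × 10⁻⁴, so Δρ ≈ 0.2048 kg m⁻³.
N² = (g/ρ₀)·Δρ/Δz = g·(Δρ/ρ₀)/Δz = 9.81 × 1.994 × 10⁻⁴ / 62 = 3.1550 × 10⁻⁵ s⁻².
N = √(3.1550 × 10⁻⁵) = 5.6169 × 10⁻³ rad s⁻¹ → T = 2π/N = 1.1186 × 10³ s ≈ 1.12 × 10³ s.

1.12 × 10³ s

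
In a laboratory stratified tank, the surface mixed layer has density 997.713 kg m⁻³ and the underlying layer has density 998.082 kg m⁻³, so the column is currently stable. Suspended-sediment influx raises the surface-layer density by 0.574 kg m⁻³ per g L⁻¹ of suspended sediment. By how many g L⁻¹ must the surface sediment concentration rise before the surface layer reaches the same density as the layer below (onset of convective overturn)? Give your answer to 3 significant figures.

Density deficit of the surface layer: 998.082 − 997.713 = 0.369 kg m⁻³.
Required change = 0.369 / 0.574 = 0.643 g L⁻¹.

0.643 g L⁻¹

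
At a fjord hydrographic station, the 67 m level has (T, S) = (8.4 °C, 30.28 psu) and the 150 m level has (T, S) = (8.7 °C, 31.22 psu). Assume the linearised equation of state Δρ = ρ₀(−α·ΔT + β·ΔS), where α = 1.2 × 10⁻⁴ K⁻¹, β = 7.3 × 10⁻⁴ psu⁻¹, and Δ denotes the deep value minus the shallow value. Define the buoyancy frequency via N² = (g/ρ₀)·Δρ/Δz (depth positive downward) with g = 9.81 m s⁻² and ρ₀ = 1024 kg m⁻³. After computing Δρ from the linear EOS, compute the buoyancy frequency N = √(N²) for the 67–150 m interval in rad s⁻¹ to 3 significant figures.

8.77 × 10⁻³ rad s⁻¹

ΔT = +0.3 K, ΔS = +0.94 psu (deep − shallow).
Δρ/ρ₀ = −αΔT + βΔS = -3.60 × 10⁻⁵ + 6.862 × 10⁻⁴ = 6.502 × 10⁻⁴, so Δρ ≈ 0.6658 kg m⁻³.
N² = (g/ρ₀)·Δρ/Δz = g·(Δρ/ρ₀)/Δz = 9.81 × 6.502 × 10⁻⁴ / 83 = 7.6849 × 10⁻⁵ s⁻².
N = √(7.6849 × 10⁻⁵) = 8.7664 × 10⁻³ rad s⁻¹ ≈ 8.77 × 10⁻³ rad s⁻¹.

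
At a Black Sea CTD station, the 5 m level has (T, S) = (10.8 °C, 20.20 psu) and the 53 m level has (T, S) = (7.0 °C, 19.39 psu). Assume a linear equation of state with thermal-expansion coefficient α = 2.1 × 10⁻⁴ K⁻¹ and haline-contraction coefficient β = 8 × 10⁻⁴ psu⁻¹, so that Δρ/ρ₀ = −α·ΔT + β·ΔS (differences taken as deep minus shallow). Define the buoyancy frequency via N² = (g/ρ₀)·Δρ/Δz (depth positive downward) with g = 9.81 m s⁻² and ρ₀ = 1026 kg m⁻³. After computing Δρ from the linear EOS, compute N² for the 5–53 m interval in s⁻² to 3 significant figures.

ΔT = -3.8 K, ΔS = -0.81 psu (deep − shallow).
Δρ/ρ₀ = −αΔT + βΔS = 7.98 × 10⁻⁴ − 6.48 × 10⁻⁴ = 1.50 × 10⁻⁴, so Δρ ≈ 0.1539 kg m⁻³.
N² = (g/ρ₀)·Δρ/Δz = g·(Δρ/ρ₀)/Δz = 9.81 × 1.50 × 10⁻⁴ / 48 = 3.0656 × 10⁻⁵ s⁻² ≈ 3.07 × 10⁻⁵ s⁻².

3.07 × 10⁻⁵ s⁻²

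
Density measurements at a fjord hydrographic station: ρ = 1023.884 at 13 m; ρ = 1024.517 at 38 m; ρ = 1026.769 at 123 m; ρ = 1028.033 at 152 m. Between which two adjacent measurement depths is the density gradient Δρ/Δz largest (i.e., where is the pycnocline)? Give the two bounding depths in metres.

123–152 m

Compute the density gradient over each adjacent pair:
  13–38 m: Δρ/Δz = 0.633/25 = 0.025 kg m⁻⁴
  38–123 m: Δρ/Δz = 2.252/85 = 0.026 kg m⁻⁴
  123–152 m: Δρ/Δz = 1.264/29 = 0.044 kg m⁻⁴
The largest gradient is in the 123–152 m interval — the pycnocline.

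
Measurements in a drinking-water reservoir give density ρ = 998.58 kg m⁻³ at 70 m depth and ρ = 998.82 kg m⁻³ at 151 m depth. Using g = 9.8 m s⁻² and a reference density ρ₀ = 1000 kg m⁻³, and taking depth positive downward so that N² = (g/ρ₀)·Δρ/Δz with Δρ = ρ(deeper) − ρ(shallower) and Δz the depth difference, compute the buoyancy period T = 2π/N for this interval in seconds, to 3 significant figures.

Δρ = 998.82 − 998.58 = 0.24 kg m⁻³ over Δz = 151 − 70 = 81 m.
N² = (9.8/1000) × (0.24/81) = 2.9037 × 10⁻⁵ s⁻².
N = √(2.9037 × 10⁻⁵) = 5.3886 × 10⁻³ rad s⁻¹, so T = 2π/N = 1.1660 × 10³ s ≈ 1.17 × 10³ s.

1.17 × 10³ s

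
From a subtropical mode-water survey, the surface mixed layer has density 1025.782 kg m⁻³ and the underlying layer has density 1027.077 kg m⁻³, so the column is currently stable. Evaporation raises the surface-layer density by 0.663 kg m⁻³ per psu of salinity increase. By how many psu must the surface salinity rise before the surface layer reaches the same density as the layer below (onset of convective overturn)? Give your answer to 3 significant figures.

1.95 psu

Density deficit of the surface layer: 1027.077 − 1025.782 = 1.295 kg m⁻³.
Required change = 1.295 / 0.663 = 1.95 psu.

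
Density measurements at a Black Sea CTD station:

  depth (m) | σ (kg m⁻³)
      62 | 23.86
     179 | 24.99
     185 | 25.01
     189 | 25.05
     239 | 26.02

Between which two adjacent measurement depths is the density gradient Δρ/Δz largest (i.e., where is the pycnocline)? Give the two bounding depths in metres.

189–239 m

Compute the density gradient over each adjacent pair:
  62–179 m: Δρ/Δz = 1.13/117 = 9.7 × 10⁻³ kg m⁻⁴
  179–185 m: Δρ/Δz = 0.02/6 = 3.3 × 10⁻³ kg m⁻⁴
  185–189 m: Δρ/Δz = 0.04/4 = 0.010 kg m⁻⁴
  189–239 m: Δρ/Δz = 0.97/50 = 0.019 kg m⁻⁴
The largest gradient is in the 189–239 m interval — the pycnocline.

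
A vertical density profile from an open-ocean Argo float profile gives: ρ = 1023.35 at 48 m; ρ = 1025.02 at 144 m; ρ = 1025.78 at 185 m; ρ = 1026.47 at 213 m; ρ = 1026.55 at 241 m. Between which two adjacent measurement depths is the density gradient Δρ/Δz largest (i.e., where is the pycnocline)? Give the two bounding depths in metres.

Compute the density gradient over each adjacent pair:
  48–144 m: Δρ/Δz = 1.67/96 = 0.017 kg m⁻⁴
  144–185 m: Δρ/Δz = 0.76/41 = 0.019 kg m⁻⁴
  185–213 m: Δρ/Δz = 0.69/28 = 0.025 kg m⁻⁴
  213–241 m: Δρ/Δz = 0.08/28 = 2.9 × 10⁻³ kg m⁻⁴
The largest gradient is in the 185–213 m interval — the pycnocline.

185–213 m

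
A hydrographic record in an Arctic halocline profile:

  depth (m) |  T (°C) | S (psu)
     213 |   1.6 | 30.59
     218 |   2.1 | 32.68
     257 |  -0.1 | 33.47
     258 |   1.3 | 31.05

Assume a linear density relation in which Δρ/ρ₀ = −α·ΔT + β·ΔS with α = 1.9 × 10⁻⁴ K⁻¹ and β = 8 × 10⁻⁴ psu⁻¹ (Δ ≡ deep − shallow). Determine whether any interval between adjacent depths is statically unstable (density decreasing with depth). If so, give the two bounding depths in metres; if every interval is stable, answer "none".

257–258 m

Evaluate Δρ/ρ₀ = −αΔT + βΔS across each adjacent pair:
  213–218 m: −αΔT+βΔS = −(1.9 × 10⁻⁴)(+0.5)+(8 × 10⁻⁴)(+2.09) = 1.6 × 10⁻³ → stable
  218–257 m: −αΔT+βΔS = −(1.9 × 10⁻⁴)(-2.2)+(8 × 10⁻⁴)(+0.79) = 1.1 × 10⁻³ → stable
  257–258 m: −αΔT+βΔS = −(1.9 × 10⁻⁴)(+1.4)+(8 × 10⁻⁴)(-2.42) = -2.2 × 10⁻³ → UNSTABLE
The 257–258 m interval has Δρ < 0: lighter water underlies denser water.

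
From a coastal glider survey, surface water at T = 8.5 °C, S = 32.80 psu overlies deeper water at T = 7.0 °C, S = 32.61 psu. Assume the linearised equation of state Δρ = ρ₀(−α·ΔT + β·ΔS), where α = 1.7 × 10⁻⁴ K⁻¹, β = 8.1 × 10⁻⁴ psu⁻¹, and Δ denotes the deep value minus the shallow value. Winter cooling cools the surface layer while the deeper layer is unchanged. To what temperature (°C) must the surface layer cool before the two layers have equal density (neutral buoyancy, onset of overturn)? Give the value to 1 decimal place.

Neutral buoyancy requires Δρ = 0, i.e. −α(T_deep − T_surf′) + β(S_deep − S_surf) = 0.
T_surf′ = T_deep − (β/α)·ΔS = 7.0 − (8.1 × 10⁻⁴/1.7 × 10⁻⁴)·(-0.19) = 7.905 °C.
Cooling required: 8.5 − (7.905) = 0.595 °C.

7.9 °C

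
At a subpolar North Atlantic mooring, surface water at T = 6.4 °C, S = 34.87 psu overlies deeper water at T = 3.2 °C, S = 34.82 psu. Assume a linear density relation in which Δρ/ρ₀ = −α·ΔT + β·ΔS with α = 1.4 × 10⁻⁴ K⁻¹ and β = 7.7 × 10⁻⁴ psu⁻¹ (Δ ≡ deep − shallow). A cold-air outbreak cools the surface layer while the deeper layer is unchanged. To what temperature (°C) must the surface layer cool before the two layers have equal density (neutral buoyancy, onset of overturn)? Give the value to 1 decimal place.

Neutral buoyancy requires Δρ = 0, i.e. −α(T_deep − T_surf′) + β(S_deep − S_surf) = 0.
T_surf′ = T_deep − (β/α)·ΔS = 3.2 − (7.7 × 10⁻⁴/1.4 × 10⁻⁴)·(-0.05) = 3.475 °C.
Cooling required: 6.4 − (3.475) = 2.925 °C.

3.5 °C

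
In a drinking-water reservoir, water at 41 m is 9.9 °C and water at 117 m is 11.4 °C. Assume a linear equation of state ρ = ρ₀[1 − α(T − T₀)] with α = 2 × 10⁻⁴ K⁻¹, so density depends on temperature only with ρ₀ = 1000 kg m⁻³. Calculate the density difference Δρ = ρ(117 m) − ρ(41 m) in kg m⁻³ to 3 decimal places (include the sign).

-0.300 kg m⁻³

ΔT = +1.5 K, Δρ/ρ₀ = −αΔT = -3.00 × 10⁻⁴.
Δρ = 1000 × (-3.00 × 10⁻⁴) = -0.300 kg m⁻³.
Negative Δρ: lighter below, statically unstable.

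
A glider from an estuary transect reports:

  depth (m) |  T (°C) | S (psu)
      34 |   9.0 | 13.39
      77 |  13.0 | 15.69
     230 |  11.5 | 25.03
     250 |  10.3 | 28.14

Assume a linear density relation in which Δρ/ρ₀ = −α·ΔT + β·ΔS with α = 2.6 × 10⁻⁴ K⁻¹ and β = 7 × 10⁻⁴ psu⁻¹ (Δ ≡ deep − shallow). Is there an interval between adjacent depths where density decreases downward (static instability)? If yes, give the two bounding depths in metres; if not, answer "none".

none

Evaluate Δρ/ρ₀ = −αΔT + βΔS across each adjacent pair:
  34–77 m: −αΔT+βΔS = −(2.6 × 10⁻⁴)(+4.0)+(7 × 10⁻⁴)(+2.30) = 5.7 × 10⁻⁴ → stable
  77–230 m: −αΔT+βΔS = −(2.6 × 10⁻⁴)(-1.5)+(7 × 10⁻⁴)(+9.34) = 6.9 × 10⁻³ → stable
  230–250 m: −αΔT+βΔS = −(2.6 × 10⁻⁴)(-1.2)+(7 × 10⁻⁴)(+3.11) = 2.5 × 10⁻³ → stable
Every interval has Δρ > 0: the column is stably stratified throughout.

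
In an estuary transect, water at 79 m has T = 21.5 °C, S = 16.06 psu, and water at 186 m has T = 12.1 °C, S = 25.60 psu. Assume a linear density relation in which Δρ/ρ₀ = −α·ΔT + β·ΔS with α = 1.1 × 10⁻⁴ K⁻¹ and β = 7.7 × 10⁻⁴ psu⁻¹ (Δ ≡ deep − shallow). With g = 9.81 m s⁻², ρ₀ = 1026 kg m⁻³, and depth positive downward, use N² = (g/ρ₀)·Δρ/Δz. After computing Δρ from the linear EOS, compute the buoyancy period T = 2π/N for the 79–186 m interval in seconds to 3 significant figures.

ΔT = -9.4 K, ΔS = +9.54 psu (deep − shallow).
Δρ/ρ₀ = −αΔT + βΔS = 1.034 × 10⁻³ + 7.3458 × 10⁻³ = 8.3798 × 10⁻³, so Δρ ≈ 8.598 kg m⁻³.
N² = (g/ρ₀)·Δρ/Δz = g·(Δρ/ρ₀)/Δz = 9.81 × 8.3798 × 10⁻³ / 107 = 7.6828 × 10⁻⁴ s⁻².
N = √(7.6828 × 10⁻⁴) = 0.027718 rad s⁻¹ → T = 2π/N = 226.68 s ≈ 227 s.

227 s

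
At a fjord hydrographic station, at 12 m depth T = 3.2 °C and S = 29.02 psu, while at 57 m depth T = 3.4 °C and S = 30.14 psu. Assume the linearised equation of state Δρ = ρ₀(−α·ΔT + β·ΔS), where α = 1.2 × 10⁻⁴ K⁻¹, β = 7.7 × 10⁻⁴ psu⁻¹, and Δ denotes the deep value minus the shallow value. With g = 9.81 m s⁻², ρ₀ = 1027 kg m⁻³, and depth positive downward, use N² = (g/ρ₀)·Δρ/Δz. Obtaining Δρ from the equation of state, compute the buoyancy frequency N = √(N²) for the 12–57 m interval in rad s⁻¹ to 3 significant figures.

ΔT = +0.2 K, ΔS = +1.12 psu (deep − shallow).
Δρ/ρ₀ = −αΔT + βΔS = -2.40 × 10⁻⁵ + 8.624 × 10⁻⁴ = 8.384 × 10⁻⁴, so Δρ ≈ 0.8610 kg m⁻³.
N² = (g/ρ₀)·Δρ/Δz = g·(Δρ/ρ₀)/Δz = 9.81 × 8.384 × 10⁻⁴ / 45 = 1.8277 × 10⁻⁴ s⁻².
N = √(1.8277 × 10⁻⁴) = 0.013519 rad s⁻¹ ≈ 0.0135 rad s⁻¹.

0.0135 rad s⁻¹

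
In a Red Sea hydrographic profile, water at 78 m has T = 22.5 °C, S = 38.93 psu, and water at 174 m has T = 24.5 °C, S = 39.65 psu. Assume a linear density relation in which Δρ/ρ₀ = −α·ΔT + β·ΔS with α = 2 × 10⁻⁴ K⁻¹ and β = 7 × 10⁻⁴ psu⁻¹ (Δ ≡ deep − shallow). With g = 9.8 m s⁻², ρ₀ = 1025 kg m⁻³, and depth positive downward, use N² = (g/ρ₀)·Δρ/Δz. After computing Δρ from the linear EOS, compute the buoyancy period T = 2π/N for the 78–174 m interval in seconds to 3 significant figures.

ΔT = +2.0 K, ΔS = +0.72 psu (deep − shallow).
Δρ/ρ₀ = −αΔT + βΔS = -4.00 × 10⁻⁴ + 5.04 × 10⁻⁴ = 1.04 × 10⁻⁴, so Δρ ≈ 0.1066 kg m⁻³.
N² = (g/ρ₀)·Δρ/Δz = g·(Δρ/ρ₀)/Δz = 9.8 × 1.04 × 10⁻⁴ / 96 = 1.0617 × 10⁻⁵ s⁻².
N = √(1.0617 × 10⁻⁵) = 3.2584 × 10⁻³ rad s⁻¹ → T = 2π/N = 1.9283 × 10³ s ≈ 1.93 × 10³ s.

1.93 × 10³ s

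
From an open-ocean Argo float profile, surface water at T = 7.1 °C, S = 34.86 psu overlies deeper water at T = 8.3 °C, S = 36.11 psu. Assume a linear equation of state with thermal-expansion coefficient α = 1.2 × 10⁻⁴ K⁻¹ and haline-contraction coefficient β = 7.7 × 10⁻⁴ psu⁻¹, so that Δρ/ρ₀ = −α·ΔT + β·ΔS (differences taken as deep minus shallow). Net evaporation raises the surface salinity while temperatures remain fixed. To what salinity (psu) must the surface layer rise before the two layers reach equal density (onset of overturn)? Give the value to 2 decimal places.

Neutral buoyancy requires −α(T_deep − T_surf) + β(S_deep − S_surf′) = 0.
S_surf′ = S_deep − (α/β)·ΔT = 36.11 − (1.2 × 10⁻⁴/7.7 × 10⁻⁴)·(+1.2) = 35.9230 psu.
Increase required: 35.9230 − 34.86 = 1.0630 psu.

35.92 psu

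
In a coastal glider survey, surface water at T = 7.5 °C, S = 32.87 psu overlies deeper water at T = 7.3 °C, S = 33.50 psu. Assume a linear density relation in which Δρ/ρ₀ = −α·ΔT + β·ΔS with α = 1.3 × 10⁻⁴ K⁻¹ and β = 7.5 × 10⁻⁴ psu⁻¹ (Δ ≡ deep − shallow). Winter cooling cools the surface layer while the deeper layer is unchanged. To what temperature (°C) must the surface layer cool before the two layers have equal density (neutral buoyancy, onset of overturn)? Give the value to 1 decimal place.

Neutral buoyancy requires Δρ = 0, i.e. −α(T_deep − T_surf′) + β(S_deep − S_surf) = 0.
T_surf′ = T_deep − (β/α)·ΔS = 7.3 − (7.5 × 10⁻⁴/1.3 × 10⁻⁴)·(+0.63) = 3.665 °C.
Cooling required: 7.5 − (3.665) = 3.835 °C.

3.7 °C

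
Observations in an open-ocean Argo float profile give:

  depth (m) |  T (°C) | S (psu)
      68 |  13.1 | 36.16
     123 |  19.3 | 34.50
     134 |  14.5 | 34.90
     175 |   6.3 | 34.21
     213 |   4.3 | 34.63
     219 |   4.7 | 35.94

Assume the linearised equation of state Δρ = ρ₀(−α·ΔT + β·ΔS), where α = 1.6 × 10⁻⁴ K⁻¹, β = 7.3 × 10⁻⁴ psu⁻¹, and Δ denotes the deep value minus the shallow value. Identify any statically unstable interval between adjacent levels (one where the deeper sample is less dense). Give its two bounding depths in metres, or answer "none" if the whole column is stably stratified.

Evaluate Δρ/ρ₀ = −αΔT + βΔS across each adjacent pair:
  68–123 m: −αΔT+βΔS = −(1.6 × 10⁻⁴)(+6.2)+(7.3 × 10⁻⁴)(-1.66) = -2.2 × 10⁻³ → UNSTABLE
  123–134 m: −αΔT+βΔS = −(1.6 × 10⁻⁴)(-4.8)+(7.3 × 10⁻⁴)(+0.40) = 1.1 × 10⁻³ → stable
  134–175 m: −αΔT+βΔS = −(1.6 × 10⁻⁴)(-8.2)+(7.3 × 10⁻⁴)(-0.69) = 8.1 × 10⁻⁴ → stable
  175–213 m: −αΔT+βΔS = −(1.6 × 10⁻⁴)(-2.0)+(7.3 × 10⁻⁴)(+0.42) = 6.3 × 10⁻⁴ → stable
  213–219 m: −αΔT+βΔS = −(1.6 × 10⁻⁴)(+0.4)+(7.3 × 10⁻⁴)(+1.31) = 8.9 × 10⁻⁴ → stable
The 68–123 m interval has Δρ < 0: lighter water underlies denser water.

68–123 m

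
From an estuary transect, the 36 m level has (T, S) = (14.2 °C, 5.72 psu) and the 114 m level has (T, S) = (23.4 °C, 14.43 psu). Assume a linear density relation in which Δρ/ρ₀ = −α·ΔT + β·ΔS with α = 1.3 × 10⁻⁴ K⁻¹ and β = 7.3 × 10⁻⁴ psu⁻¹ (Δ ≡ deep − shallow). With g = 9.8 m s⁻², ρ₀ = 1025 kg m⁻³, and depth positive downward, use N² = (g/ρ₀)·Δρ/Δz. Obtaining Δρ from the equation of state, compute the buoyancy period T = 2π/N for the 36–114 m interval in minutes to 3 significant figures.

ΔT = +9.2 K, ΔS = +8.71 psu (deep − shallow).
Δρ/ρ₀ = −αΔT + βΔS = -1.196 × 10⁻³ + 6.3583 × 10⁻³ = 5.1623 × 10⁻³, so Δρ ≈ 5.291 kg m⁻³.
N² = (g/ρ₀)·Δρ/Δz = g·(Δρ/ρ₀)/Δz = 9.8 × 5.1623 × 10⁻³ / 78 = 6.4860 × 10⁻⁴ s⁻².
N = √(6.4860 × 10⁻⁴) = 0.025468 rad s⁻¹ → T = 2π/N = 246.71 s = 4.1118 min ≈ 4.11 min.

4.11 min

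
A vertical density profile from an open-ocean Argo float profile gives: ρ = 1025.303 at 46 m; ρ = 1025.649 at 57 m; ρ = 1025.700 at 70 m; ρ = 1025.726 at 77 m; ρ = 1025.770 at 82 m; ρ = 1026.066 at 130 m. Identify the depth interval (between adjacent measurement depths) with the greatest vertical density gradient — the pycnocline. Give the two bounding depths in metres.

Compute the density gradient over each adjacent pair:
  46–57 m: Δρ/Δz = 0.346/11 = 0.031 kg m⁻⁴
  57–70 m: Δρ/Δz = 0.051/13 = 3.9 × 10⁻³ kg m⁻⁴
  70–77 m: Δρ/Δz = 0.026/7 = 3.7 × 10⁻³ kg m⁻⁴
  77–82 m: Δρ/Δz = 0.044/5 = 8.8 × 10⁻³ kg m⁻⁴
  82–130 m: Δρ/Δz = 0.296/48 = 6.2 × 10⁻³ kg m⁻⁴
The largest gradient is in the 46–57 m interval — the pycnocline.

46–57 m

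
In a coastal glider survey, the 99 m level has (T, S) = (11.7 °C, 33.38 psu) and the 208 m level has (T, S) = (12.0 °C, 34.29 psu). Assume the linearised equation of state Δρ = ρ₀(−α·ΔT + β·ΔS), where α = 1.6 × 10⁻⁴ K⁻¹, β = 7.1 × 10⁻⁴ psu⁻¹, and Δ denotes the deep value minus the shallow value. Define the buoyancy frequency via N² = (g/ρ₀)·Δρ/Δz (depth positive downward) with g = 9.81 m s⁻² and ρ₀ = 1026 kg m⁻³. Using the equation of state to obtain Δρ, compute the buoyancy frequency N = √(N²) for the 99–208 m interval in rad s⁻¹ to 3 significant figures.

7.34 × 10⁻³ rad s⁻¹

ΔT = +0.3 K, ΔS = +0.91 psu (deep − shallow).
Δρ/ρ₀ = −αΔT + βΔS = -4.80 × 10⁻⁵ + 6.461 × 10⁻⁴ = 5.981 × 10⁻⁴, so Δρ ≈ 0.6137 kg m⁻³.
N² = (g/ρ₀)·Δρ/Δz = g·(Δρ/ρ₀)/Δz = 9.81 × 5.981 × 10⁻⁴ / 109 = 5.3829 × 10⁻⁵ s⁻².
N = √(5.3829 × 10⁻⁵) = 7.3368 × 10⁻³ rad s⁻¹ ≈ 7.34 × 10⁻³ rad s⁻¹.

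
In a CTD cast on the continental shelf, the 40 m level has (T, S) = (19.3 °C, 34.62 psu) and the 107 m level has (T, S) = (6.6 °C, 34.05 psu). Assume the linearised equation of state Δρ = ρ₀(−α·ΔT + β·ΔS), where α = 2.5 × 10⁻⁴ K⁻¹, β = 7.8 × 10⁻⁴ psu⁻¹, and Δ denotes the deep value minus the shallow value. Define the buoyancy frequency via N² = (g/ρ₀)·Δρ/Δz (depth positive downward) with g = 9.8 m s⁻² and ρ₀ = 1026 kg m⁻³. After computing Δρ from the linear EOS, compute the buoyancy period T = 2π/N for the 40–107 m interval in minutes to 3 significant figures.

ΔT = -12.7 K, ΔS = -0.57 psu (deep − shallow).
Δρ/ρ₀ = −αΔT + βΔS = 3.175 × 10⁻³ − 4.446 × 10⁻⁴ = 2.7304 × 10⁻³, so Δρ ≈ 2.801 kg m⁻³.
N² = (g/ρ₀)·Δρ/Δz = g·(Δρ/ρ₀)/Δz = 9.8 × 2.7304 × 10⁻³ / 67 = 3.9937 × 10⁻⁴ s⁻².
N = √(3.9937 × 10⁻⁴) = 0.019984 rad s⁻¹ → T = 2π/N = 314.41 s = 5.2402 min ≈ 5.24 min.

5.24 min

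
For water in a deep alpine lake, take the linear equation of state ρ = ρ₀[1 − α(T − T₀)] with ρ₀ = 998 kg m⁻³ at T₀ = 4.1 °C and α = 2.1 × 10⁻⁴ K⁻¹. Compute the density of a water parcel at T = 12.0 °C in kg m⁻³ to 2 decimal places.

T − T₀ = +7.9 K.
Bracket = 1 − α·(+7.9) = 1 + (-1.659 × 10⁻³) = 0.9983410.
ρ = 998 × 0.9983410 = 996.34 kg m⁻³.

996.34 kg m⁻³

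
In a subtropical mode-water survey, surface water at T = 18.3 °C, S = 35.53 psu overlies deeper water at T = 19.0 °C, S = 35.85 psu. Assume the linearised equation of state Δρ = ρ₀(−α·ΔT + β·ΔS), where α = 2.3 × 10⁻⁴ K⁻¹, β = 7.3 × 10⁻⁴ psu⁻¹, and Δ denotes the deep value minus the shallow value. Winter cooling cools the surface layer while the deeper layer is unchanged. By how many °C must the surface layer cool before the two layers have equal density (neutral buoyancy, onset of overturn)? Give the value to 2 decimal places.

Neutral buoyancy requires Δρ = 0, i.e. −α(T_deep − T_surf′) + β(S_deep − S_surf) = 0.
T_surf′ = T_deep − (β/α)·ΔS = 19.0 − (7.3 × 10⁻⁴/2.3 × 10⁻⁴)·(+0.32) = 17.9843 °C.
Cooling required: 18.3 − (17.9843) = 0.3157 °C.

0.32 °C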